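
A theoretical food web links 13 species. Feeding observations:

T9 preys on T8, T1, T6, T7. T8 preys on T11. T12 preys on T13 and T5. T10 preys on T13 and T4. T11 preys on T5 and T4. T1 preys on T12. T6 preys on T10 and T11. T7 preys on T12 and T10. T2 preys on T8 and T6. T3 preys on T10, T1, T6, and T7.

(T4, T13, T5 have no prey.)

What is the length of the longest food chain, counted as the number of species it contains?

4 species

One longest chain: T4 → T10 → T6 → T9.
It has 4 species and 3 links.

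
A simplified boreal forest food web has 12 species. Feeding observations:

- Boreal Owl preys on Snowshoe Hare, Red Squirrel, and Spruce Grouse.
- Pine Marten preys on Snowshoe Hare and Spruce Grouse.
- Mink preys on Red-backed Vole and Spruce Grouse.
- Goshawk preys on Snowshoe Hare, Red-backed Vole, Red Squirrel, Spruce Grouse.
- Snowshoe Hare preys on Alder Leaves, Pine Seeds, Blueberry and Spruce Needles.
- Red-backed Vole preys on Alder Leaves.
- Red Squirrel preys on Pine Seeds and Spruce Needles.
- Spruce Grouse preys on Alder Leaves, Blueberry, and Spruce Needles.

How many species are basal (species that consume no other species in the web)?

Basal species (no prey listed): Spruce Needles, Pine Seeds, Alder Leaves, Blueberry.
Count: 4.

4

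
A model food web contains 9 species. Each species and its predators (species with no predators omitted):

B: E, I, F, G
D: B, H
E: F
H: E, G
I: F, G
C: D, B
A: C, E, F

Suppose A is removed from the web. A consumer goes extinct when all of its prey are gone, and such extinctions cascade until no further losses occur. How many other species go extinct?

8

Remove A.
Round 1: C (all prey gone) → extinct.
Round 2: D (all prey gone) → extinct.
Round 3: B (all prey gone), H (all prey gone) → extinct.
Round 4: E (all prey gone), I (all prey gone) → extinct.
Round 5: F (all prey gone), G (all prey gone) → extinct.
No further losses. Total secondary extinctions: 8.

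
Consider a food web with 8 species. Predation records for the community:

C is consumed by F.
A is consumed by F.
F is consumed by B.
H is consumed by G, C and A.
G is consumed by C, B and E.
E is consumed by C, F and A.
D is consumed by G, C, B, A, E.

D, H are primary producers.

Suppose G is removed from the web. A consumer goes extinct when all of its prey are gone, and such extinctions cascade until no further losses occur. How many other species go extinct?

0

Remove G.
Every predator of it retains at least one other prey: E still has D; C still has D, H, E; B still has D, F.
No consumer loses all prey, so no secondary extinctions occur.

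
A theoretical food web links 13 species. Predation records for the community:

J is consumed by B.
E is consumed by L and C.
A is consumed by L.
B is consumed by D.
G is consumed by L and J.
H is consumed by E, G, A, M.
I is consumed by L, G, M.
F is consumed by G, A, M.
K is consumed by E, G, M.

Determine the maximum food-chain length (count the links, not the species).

4 links

One longest chain: I → G → J → B → D.
It has 5 species and 4 links.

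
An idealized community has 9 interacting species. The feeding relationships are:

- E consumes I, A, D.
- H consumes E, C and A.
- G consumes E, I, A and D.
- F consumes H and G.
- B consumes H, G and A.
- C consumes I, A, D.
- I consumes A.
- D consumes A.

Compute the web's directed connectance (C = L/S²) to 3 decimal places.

C = 0.247

The web has S = 9 species and L = 20 feeding links.
C = L / S² = 20 / 81 = 0.2469 ≈ 0.247.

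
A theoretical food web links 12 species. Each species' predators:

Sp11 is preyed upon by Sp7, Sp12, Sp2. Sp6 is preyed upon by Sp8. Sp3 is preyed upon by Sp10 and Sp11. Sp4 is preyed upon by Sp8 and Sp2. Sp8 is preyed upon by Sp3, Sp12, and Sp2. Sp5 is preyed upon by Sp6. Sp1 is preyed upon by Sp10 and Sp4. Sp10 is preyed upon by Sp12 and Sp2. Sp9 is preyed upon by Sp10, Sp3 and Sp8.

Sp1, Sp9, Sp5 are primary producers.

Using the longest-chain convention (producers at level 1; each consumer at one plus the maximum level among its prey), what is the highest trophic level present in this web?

Producers (level 1): Sp1, Sp9, Sp5.
Sp1 → Sp4 → Sp8 → Sp3 → Sp11 → Sp12 gives Sp12 level 6.
No species has a prey at level 6, so no species reaches level 7.

6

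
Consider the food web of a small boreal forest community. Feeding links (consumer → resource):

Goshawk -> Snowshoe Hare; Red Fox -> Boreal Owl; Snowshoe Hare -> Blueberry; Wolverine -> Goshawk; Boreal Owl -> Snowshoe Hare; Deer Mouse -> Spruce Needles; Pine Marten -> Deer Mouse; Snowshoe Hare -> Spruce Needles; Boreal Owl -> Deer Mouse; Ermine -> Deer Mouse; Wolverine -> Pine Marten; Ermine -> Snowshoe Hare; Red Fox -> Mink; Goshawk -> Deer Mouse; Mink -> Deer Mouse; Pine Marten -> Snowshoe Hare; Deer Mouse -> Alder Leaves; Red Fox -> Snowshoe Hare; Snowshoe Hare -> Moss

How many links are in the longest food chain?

One longest chain: Spruce Needles → Snowshoe Hare → Boreal Owl → Red Fox.
It has 4 species and 3 links.

3 links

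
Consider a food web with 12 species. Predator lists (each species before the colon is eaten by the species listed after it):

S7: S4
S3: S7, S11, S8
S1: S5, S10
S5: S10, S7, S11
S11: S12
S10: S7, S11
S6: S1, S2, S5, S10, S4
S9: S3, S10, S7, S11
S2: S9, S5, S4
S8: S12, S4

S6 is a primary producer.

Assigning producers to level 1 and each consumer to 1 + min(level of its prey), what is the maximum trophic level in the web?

5

Producers (level 1): S6.
Following each consumer down to its lowest-level prey: S6 → S2 → S9 → S3 → S8 (levels 1 through 5).
All prey of S8 (S3 4) are at level 4 or above, so S8 is at level 1 + 4 = 5.
Every consumer has at least one prey at level 4 or below, so none exceeds level 5.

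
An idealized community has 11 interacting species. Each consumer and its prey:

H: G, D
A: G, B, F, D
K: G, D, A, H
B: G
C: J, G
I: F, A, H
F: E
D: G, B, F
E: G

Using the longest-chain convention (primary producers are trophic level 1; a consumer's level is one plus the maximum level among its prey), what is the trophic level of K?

Trophic level 6

G is a producer → level 1.
E eats G → level 2.
F eats E → level 3.
D eats F (level 3); other prey at levels: G 1, B 2 → level 4.
H eats D (level 4); other prey at levels: G 1 → level 5.
K eats H (level 5); other prey at levels: G 1, D 4, A 5 → level 6.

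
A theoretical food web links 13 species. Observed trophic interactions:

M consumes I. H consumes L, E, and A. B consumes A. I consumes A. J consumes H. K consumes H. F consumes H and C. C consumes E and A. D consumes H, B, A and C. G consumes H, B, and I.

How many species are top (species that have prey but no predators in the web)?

6

Top species (has prey, but nothing eats it): G, M, F, J, D, K.
Count: 6.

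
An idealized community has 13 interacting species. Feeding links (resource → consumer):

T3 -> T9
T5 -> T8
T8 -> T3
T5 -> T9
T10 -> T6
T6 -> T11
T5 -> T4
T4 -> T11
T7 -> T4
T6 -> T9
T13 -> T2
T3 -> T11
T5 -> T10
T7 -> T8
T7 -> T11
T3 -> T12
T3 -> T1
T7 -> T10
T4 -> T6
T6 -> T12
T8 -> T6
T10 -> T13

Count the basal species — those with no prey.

Basal species (no prey listed): T7, T5.
Count: 2.

2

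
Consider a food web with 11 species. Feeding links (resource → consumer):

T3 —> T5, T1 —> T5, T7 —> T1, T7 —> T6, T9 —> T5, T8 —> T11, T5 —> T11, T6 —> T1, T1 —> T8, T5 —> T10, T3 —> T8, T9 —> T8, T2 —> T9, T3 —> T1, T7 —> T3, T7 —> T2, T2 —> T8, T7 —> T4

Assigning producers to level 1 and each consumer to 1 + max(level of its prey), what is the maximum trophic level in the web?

5

Producers (level 1): T7.
T7 → T3 → T1 → T8 → T11 gives T11 level 5.
No species has a prey at level 5, so no species reaches level 6.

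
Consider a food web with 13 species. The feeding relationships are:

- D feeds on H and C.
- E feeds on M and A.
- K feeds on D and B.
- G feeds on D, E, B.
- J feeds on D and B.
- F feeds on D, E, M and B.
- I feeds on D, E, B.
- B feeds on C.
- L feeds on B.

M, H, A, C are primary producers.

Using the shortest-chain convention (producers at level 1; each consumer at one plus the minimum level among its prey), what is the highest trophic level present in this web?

Producers (level 1): M, H, A, C.
Following each consumer down to its lowest-level prey: M → E → I (levels 1 through 3).
All prey of I (E 2, B 2, D 2) are at level 2 or above, so I is at level 1 + 2 = 3.
Every consumer has at least one prey at level 2 or below, so none exceeds level 3.

3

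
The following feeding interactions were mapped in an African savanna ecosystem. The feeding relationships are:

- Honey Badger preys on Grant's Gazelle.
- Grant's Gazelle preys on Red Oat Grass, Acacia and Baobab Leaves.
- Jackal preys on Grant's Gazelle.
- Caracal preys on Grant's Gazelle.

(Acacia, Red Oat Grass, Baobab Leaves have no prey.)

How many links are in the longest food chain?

One longest chain: Acacia → Grant's Gazelle → Caracal.
It has 3 species and 2 links.

2 links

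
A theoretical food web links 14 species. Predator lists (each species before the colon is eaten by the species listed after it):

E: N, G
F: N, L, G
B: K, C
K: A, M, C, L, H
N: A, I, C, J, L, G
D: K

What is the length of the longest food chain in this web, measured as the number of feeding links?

One longest chain: E → N → A.
It has 3 species and 2 links.

2 links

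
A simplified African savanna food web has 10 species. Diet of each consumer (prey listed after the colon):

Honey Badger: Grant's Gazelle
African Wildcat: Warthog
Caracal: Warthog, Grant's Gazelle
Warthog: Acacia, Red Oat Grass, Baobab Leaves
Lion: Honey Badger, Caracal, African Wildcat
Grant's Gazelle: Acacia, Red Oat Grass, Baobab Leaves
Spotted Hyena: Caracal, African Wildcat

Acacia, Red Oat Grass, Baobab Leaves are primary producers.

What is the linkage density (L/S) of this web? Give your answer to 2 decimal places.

There are L = 15 links among S = 10 species.
L/S = 15/10 = 1.5000 ≈ 1.50.

L/S = 1.50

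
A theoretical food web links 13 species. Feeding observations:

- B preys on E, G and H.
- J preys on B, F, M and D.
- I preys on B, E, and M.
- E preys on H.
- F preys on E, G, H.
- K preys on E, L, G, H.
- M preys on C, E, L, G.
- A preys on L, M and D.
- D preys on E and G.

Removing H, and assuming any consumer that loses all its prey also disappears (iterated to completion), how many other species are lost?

Remove H.
Round 1: E (all prey gone) → extinct.
No further losses. Total secondary extinctions: 1.

1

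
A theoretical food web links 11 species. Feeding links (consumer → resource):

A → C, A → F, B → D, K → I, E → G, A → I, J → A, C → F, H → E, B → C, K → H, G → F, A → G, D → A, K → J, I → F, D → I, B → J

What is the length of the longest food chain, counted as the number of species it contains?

5 species

One longest chain: F → G → E → H → K.
It has 5 species and 4 links.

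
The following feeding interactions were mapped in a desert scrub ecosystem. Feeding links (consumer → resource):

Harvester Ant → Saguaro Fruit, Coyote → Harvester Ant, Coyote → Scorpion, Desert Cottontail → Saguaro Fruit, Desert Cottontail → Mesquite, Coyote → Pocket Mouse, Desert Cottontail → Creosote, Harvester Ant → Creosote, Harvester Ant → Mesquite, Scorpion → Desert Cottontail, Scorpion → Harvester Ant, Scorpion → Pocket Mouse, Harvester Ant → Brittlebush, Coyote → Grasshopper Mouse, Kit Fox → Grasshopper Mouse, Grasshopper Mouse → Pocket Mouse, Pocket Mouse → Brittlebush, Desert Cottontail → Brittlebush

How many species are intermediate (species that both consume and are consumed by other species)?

5

Intermediate species (has both prey and predators): Pocket Mouse, Harvester Ant, Desert Cottontail, Grasshopper Mouse, Scorpion.
Count: 5.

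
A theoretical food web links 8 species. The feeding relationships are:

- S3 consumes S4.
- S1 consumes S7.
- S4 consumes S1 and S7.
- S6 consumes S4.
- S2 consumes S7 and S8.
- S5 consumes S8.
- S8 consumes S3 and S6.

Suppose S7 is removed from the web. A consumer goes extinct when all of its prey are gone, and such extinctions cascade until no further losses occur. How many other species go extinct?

7

Remove S7.
Round 1: S1 (all prey gone) → extinct.
Round 2: S4 (all prey gone) → extinct.
Round 3: S6 (all prey gone), S3 (all prey gone) → extinct.
Round 4: S8 (all prey gone) → extinct.
Round 5: S5 (all prey gone), S2 (all prey gone) → extinct.
No further losses. Total secondary extinctions: 7.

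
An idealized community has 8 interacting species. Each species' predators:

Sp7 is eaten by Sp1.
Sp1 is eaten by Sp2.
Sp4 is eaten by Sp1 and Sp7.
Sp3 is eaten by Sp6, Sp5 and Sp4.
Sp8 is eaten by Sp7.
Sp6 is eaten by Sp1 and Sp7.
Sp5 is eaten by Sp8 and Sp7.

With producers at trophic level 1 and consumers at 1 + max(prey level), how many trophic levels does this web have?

Producers (level 1): Sp3.
Sp3 → Sp5 → Sp8 → Sp7 → Sp1 → Sp2 gives Sp2 level 6.
No species has a prey at level 6, so no species reaches level 7.

6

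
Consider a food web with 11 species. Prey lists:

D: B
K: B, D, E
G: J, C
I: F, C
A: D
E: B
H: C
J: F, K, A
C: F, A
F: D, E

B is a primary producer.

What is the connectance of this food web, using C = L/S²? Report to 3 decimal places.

The web has S = 11 species and L = 18 feeding links.
C = L / S² = 18 / 121 = 0.1488 ≈ 0.149.

C = 0.149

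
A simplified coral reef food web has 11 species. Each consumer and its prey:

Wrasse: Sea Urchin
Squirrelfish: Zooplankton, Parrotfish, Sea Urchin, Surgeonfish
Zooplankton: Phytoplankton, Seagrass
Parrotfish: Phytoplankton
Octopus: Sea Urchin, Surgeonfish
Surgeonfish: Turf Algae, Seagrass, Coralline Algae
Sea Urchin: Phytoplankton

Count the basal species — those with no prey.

4

Basal species (no prey listed): Phytoplankton, Turf Algae, Seagrass, Coralline Algae.
Count: 4.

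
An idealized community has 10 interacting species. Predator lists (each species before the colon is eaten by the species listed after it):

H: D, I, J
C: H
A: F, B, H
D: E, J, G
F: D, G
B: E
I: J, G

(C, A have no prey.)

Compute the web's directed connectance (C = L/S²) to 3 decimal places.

C = 0.150

The web has S = 10 species and L = 15 feeding links.
C = L / S² = 15 / 100 = 0.1500 ≈ 0.150.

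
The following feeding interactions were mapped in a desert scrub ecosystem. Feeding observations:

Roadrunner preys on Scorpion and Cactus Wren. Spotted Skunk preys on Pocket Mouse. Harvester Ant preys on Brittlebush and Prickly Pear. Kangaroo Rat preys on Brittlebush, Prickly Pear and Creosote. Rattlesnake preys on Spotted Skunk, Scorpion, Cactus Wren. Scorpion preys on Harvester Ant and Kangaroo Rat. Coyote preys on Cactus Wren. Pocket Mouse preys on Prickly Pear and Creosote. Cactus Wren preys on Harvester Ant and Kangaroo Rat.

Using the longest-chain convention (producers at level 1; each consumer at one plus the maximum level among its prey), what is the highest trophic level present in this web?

Producers (level 1): Brittlebush, Prickly Pear, Creosote.
Brittlebush → Harvester Ant → Cactus Wren → Coyote gives Coyote level 4.
No species has a prey at level 4, so no species reaches level 5.

4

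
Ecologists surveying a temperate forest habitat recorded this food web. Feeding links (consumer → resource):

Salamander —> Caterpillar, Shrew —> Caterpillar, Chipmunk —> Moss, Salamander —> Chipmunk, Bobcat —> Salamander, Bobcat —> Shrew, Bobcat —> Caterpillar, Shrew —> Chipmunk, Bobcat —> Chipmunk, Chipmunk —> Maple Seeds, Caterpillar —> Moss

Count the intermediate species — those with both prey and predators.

4

Intermediate species (has both prey and predators): Caterpillar, Chipmunk, Salamander, Shrew.
Count: 4.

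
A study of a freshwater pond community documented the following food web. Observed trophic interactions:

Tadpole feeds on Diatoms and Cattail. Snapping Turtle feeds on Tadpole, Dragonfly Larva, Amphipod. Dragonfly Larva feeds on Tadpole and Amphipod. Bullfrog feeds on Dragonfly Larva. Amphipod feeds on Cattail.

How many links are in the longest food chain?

3 links

One longest chain: Cattail → Amphipod → Dragonfly Larva → Snapping Turtle.
It has 4 species and 3 links.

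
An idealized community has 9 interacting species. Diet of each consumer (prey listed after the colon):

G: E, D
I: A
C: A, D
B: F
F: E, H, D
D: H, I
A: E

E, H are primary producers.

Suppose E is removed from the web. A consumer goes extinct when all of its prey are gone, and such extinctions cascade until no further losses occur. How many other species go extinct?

Remove E.
Round 1: A (all prey gone) → extinct.
Round 2: I (all prey gone) → extinct.
No further losses. Total secondary extinctions: 2.

2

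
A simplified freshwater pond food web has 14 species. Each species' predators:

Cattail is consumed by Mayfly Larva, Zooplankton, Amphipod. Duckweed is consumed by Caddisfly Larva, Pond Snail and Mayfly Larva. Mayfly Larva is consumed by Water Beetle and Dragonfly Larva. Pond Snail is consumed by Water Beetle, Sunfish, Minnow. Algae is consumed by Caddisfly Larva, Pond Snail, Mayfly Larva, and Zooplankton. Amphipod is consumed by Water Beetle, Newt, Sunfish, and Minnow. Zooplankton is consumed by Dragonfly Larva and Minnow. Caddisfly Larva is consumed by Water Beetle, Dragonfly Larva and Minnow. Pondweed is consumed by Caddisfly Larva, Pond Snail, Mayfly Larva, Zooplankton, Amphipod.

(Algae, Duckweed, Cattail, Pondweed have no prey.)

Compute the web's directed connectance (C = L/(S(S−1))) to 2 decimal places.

C = 0.16

The web has S = 14 species and L = 29 feeding links.
C = L / (S(S−1)) = 29 / 182 = 0.1593 ≈ 0.16.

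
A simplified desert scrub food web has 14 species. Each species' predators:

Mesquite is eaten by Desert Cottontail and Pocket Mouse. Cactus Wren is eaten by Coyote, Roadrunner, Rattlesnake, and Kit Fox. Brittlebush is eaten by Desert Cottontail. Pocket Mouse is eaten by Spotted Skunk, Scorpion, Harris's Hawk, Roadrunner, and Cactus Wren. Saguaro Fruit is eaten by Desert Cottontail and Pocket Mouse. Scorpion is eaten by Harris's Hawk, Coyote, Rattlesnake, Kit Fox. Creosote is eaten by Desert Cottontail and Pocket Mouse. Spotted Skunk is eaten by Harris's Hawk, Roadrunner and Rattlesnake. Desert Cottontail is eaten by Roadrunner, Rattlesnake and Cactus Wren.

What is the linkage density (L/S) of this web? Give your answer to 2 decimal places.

There are L = 26 links among S = 14 species.
L/S = 26/14 = 1.8571 ≈ 1.86.

L/S = 1.86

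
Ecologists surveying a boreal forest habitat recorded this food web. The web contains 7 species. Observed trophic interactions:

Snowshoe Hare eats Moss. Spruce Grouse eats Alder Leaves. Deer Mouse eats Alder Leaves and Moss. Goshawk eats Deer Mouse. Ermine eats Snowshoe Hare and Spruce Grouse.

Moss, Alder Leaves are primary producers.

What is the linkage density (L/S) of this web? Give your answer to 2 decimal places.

L/S = 1.00

There are L = 7 links among S = 7 species.
L/S = 7/7 = 1.0000 ≈ 1.00.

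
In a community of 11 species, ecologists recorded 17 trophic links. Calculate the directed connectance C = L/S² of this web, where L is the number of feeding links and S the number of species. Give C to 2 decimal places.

The web has S = 11 species and L = 17 feeding links.
C = L / S² = 17 / 121 = 0.1405 ≈ 0.14.

C = 0.14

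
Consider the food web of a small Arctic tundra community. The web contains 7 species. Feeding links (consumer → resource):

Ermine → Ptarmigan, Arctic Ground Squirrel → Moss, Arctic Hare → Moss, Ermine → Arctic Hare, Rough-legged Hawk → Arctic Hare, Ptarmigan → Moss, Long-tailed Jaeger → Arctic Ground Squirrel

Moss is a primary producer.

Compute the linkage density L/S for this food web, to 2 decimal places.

There are L = 7 links among S = 7 species.
L/S = 7/7 = 1.0000 ≈ 1.00.

L/S = 1.00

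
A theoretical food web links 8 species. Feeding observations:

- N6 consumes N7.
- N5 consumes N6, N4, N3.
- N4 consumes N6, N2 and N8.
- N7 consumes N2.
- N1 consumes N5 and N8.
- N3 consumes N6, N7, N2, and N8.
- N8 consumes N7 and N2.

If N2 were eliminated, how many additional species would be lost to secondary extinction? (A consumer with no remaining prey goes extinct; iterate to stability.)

Remove N2.
Round 1: N7 (all prey gone) → extinct.
Round 2: N8 (all prey gone), N6 (all prey gone) → extinct.
Round 3: N3 (all prey gone), N4 (all prey gone) → extinct.
Round 4: N5 (all prey gone) → extinct.
Round 5: N1 (all prey gone) → extinct.
No further losses. Total secondary extinctions: 7.

7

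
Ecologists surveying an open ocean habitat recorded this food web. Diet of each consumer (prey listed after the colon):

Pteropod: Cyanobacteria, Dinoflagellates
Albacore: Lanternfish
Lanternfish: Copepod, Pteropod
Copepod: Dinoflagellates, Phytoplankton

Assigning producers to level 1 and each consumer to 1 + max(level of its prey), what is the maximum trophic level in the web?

Producers (level 1): Cyanobacteria, Dinoflagellates, Phytoplankton.
Dinoflagellates → Copepod → Lanternfish → Albacore gives Albacore level 4.
No species has a prey at level 4, so no species reaches level 5.

4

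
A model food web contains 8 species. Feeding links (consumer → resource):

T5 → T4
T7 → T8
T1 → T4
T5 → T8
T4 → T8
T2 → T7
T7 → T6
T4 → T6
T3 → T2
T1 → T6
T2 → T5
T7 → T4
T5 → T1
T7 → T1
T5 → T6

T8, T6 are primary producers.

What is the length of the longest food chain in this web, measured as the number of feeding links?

5 links

One longest chain: T8 → T4 → T1 → T5 → T2 → T3.
It has 6 species and 5 links.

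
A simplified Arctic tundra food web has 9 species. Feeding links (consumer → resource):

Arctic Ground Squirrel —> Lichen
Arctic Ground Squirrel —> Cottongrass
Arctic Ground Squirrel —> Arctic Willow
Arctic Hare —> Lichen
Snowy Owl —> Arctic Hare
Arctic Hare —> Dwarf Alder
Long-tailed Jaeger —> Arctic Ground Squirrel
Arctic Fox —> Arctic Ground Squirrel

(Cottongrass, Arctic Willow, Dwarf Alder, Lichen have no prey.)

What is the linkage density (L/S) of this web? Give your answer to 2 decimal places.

There are L = 8 links among S = 9 species.
L/S = 8/9 = 0.8889 ≈ 0.89.

L/S = 0.89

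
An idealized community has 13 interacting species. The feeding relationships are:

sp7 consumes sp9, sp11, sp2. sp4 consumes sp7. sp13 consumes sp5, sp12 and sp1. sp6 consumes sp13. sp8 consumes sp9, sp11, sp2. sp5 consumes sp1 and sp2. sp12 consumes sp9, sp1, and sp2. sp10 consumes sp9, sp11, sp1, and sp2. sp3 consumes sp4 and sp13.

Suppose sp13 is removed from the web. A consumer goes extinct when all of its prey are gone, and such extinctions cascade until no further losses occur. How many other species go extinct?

1

Remove sp13.
Round 1: sp6 (all prey gone) → extinct.
No further losses. Total secondary extinctions: 1.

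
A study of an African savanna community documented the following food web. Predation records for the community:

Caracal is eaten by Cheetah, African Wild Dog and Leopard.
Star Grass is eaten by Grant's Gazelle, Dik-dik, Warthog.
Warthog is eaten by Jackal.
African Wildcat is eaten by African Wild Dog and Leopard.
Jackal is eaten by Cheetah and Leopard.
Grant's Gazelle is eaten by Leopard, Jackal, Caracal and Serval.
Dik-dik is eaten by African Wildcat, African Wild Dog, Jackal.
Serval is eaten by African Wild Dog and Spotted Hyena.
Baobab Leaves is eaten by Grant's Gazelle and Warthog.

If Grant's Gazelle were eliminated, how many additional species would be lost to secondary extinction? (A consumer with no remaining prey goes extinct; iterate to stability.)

Remove Grant's Gazelle.
Round 1: Caracal (all prey gone), Serval (all prey gone) → extinct.
Round 2: Spotted Hyena (all prey gone) → extinct.
No further losses. Total secondary extinctions: 3.

3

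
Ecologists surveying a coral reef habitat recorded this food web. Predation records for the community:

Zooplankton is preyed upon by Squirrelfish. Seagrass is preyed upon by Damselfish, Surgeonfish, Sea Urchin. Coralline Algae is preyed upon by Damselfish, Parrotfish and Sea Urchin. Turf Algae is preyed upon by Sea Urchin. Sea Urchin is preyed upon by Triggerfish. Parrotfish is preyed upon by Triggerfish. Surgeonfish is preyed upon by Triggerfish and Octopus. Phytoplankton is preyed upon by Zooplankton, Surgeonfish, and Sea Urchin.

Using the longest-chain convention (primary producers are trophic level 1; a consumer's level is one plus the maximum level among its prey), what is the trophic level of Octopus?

Seagrass is a producer → level 1.
Surgeonfish eats Seagrass (level 1); other prey at levels: Phytoplankton 1 → level 2.
Octopus eats Surgeonfish → level 3.

Trophic level 3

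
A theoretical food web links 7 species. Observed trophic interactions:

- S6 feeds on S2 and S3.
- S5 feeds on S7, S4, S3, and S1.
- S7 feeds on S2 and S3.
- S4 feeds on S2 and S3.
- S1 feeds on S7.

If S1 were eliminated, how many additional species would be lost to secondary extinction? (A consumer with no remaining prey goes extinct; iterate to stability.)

0

Remove S1.
Every predator of it retains at least one other prey: S5 still has S3, S7, S4.
No consumer loses all prey, so no secondary extinctions occur.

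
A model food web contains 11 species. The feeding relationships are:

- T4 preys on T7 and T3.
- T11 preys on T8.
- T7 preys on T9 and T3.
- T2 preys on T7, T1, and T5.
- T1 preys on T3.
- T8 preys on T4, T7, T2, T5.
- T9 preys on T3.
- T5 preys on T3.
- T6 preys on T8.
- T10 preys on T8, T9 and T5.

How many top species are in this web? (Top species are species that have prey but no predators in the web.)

3

Top species (has prey, but nothing eats it): T11, T6, T10.
Count: 3.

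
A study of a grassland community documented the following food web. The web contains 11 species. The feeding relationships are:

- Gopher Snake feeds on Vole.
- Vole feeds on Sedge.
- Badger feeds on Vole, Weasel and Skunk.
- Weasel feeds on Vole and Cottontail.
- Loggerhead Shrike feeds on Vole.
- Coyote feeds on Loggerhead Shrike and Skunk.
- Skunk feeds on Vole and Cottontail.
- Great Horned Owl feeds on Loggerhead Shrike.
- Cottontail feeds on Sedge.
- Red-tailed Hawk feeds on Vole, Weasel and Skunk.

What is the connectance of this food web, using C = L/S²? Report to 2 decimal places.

The web has S = 11 species and L = 17 feeding links.
C = L / S² = 17 / 121 = 0.1405 ≈ 0.14.

C = 0.14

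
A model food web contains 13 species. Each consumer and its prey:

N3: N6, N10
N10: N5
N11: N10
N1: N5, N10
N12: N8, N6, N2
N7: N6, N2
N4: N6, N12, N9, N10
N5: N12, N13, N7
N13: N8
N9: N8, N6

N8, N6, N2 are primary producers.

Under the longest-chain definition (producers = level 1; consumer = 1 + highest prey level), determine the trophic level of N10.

Trophic level 4

N8 is a producer → level 1.
N12 eats N8 (level 1); other prey at levels: N6 1, N2 1 → level 2.
N5 eats N12 (level 2); other prey at levels: N13 2, N7 2 → level 3.
N10 eats N5 → level 4.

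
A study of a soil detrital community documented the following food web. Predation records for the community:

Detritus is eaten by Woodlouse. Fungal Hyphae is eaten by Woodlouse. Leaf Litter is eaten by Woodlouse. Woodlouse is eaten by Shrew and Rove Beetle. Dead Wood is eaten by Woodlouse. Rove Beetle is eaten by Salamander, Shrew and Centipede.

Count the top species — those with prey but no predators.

Top species (has prey, but nothing eats it): Salamander, Centipede, Shrew.
Count: 3.

3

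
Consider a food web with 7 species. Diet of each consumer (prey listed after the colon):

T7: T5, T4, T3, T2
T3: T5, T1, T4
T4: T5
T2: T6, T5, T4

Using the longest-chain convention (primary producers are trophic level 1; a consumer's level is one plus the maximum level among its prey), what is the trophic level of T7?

Trophic level 4

T5 is a producer → level 1.
T4 eats T5 → level 2.
T3 eats T4 (level 2); other prey at levels: T5 1, T1 1 → level 3.
T7 eats T3 (level 3); other prey at levels: T5 1, T4 2, T2 3 → level 4.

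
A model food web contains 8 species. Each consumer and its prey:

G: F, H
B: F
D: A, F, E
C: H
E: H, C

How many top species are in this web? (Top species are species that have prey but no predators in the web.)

Top species (has prey, but nothing eats it): G, B, D.
Count: 3.

3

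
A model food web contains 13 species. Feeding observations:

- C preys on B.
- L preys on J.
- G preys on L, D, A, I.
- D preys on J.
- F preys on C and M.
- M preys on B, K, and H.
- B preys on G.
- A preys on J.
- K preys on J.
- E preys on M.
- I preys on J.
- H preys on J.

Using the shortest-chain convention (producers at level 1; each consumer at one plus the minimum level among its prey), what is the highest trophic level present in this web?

Producers (level 1): J.
Following each consumer down to its lowest-level prey: J → I → G → B → C (levels 1 through 5).
All prey of C (B 4) are at level 4 or above, so C is at level 1 + 4 = 5.
Every consumer has at least one prey at level 4 or below, so none exceeds level 5.

5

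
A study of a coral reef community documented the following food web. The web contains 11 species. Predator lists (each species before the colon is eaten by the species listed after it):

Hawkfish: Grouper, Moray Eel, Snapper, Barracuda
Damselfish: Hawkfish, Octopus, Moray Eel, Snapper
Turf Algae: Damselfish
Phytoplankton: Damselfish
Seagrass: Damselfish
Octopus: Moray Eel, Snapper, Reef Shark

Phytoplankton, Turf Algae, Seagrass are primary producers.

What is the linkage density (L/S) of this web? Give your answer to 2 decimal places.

There are L = 14 links among S = 11 species.
L/S = 14/11 = 1.2727 ≈ 1.27.

L/S = 1.27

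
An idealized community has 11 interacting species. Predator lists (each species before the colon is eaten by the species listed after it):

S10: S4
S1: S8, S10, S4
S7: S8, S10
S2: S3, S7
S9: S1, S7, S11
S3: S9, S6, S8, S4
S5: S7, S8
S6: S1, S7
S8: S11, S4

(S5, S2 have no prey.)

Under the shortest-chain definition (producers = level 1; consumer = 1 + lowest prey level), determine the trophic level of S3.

Trophic level 2

S2 is a producer → level 1.
S3 eats S2 → level 2.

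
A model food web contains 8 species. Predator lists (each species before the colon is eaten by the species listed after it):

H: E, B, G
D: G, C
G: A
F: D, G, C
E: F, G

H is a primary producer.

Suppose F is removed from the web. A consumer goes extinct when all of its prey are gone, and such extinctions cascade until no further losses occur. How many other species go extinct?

2

Remove F.
Round 1: D (all prey gone) → extinct.
Round 2: C (all prey gone) → extinct.
No further losses. Total secondary extinctions: 2.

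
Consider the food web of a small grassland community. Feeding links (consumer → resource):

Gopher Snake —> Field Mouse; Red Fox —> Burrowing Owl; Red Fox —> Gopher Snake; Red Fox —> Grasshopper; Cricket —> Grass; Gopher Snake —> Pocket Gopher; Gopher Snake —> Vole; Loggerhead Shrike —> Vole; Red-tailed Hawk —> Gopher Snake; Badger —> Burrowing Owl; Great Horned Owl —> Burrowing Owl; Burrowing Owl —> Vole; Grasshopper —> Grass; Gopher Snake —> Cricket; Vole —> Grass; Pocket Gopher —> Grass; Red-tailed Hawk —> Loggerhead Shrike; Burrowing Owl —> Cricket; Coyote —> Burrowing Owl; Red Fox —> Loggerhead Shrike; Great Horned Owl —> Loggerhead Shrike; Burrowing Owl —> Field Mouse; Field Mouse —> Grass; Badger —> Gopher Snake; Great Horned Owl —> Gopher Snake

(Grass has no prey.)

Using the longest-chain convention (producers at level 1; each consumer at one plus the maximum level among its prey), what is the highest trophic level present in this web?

Producers (level 1): Grass.
Grass → Vole → Gopher Snake → Red Fox gives Red Fox level 4.
No species has a prey at level 4, so no species reaches level 5.

4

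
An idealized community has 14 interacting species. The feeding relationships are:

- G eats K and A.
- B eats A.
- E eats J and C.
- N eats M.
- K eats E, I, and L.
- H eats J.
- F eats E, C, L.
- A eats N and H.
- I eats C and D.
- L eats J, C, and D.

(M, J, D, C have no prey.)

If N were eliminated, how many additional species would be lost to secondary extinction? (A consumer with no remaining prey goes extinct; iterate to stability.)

0

Remove N.
Every predator of it retains at least one other prey: A still has H.
No consumer loses all prey, so no secondary extinctions occur.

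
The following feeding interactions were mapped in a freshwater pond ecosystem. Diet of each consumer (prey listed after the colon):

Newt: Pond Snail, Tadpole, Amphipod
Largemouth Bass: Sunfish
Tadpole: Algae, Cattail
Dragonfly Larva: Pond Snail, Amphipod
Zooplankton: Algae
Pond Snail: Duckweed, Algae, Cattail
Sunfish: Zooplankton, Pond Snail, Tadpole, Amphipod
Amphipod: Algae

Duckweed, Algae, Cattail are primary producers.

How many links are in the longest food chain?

3 links

One longest chain: Algae → Zooplankton → Sunfish → Largemouth Bass.
It has 4 species and 3 links.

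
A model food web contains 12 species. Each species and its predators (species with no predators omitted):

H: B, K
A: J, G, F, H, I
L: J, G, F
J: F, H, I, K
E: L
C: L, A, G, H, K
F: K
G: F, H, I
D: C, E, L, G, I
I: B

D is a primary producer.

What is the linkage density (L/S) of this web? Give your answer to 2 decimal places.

There are L = 30 links among S = 12 species.
L/S = 30/12 = 2.5000 ≈ 2.50.

L/S = 2.50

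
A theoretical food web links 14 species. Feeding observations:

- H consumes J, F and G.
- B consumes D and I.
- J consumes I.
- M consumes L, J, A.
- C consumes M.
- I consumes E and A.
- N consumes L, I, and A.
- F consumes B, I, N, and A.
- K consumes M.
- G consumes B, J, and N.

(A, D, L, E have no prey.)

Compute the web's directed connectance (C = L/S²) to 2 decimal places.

C = 0.12

The web has S = 14 species and L = 23 feeding links.
C = L / S² = 23 / 196 = 0.1173 ≈ 0.12.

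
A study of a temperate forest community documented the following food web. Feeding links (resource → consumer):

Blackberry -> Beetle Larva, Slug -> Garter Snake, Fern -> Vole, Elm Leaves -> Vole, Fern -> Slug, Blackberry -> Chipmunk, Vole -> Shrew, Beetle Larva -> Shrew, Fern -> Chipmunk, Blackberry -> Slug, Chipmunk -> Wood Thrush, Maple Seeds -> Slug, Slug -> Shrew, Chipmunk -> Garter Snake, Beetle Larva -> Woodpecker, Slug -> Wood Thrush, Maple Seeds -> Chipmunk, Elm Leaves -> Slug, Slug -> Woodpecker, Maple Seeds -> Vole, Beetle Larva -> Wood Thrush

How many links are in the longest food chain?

2 links

One longest chain: Blackberry → Beetle Larva → Wood Thrush.
It has 3 species and 2 links.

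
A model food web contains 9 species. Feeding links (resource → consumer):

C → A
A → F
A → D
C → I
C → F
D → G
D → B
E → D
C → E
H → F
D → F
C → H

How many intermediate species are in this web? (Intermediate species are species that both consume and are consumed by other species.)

4

Intermediate species (has both prey and predators): A, E, H, D.
Count: 4.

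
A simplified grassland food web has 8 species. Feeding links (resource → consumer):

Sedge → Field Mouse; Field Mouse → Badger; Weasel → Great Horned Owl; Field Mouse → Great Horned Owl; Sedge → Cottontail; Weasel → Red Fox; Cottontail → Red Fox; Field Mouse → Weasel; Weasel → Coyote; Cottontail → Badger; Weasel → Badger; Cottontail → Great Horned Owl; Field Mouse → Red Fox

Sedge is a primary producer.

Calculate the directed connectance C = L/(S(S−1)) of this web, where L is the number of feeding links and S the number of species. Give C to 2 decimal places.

The web has S = 8 species and L = 13 feeding links.
C = L / (S(S−1)) = 13 / 56 = 0.2321 ≈ 0.23.

C = 0.23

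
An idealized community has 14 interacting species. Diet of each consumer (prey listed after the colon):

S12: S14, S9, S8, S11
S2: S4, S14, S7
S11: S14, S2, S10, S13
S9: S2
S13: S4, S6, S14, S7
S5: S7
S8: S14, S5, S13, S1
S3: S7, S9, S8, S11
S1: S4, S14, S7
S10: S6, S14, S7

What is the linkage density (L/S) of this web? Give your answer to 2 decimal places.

There are L = 31 links among S = 14 species.
L/S = 31/14 = 2.2143 ≈ 2.21.

L/S = 2.21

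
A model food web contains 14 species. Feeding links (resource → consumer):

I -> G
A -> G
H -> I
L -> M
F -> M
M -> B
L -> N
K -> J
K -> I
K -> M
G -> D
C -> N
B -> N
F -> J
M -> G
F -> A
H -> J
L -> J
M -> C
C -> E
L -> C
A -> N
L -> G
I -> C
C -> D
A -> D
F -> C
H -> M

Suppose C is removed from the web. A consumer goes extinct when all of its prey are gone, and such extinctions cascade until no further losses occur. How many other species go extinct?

Remove C.
Round 1: E (all prey gone) → extinct.
No further losses. Total secondary extinctions: 1.

1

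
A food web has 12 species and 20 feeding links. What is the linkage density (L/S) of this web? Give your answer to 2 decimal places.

L/S = 1.67

There are L = 20 links among S = 12 species.
L/S = 20/12 = 1.6667 ≈ 1.67.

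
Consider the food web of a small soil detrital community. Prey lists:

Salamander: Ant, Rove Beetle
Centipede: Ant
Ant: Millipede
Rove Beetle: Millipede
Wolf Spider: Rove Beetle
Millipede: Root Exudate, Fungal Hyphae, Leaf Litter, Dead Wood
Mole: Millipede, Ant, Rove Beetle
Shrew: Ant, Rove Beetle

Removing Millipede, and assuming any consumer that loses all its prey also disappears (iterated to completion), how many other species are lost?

7

Remove Millipede.
Round 1: Ant (all prey gone), Rove Beetle (all prey gone) → extinct.
Round 2: Salamander (all prey gone), Wolf Spider (all prey gone), Shrew (all prey gone), Centipede (all prey gone), Mole (all prey gone) → extinct.
No further losses. Total secondary extinctions: 7.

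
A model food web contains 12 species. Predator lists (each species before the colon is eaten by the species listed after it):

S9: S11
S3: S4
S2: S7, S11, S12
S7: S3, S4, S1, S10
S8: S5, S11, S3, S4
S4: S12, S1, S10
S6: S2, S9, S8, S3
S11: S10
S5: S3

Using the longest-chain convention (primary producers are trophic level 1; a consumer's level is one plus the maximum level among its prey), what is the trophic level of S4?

S6 is a producer → level 1.
S2 eats S6 → level 2.
S7 eats S2 → level 3.
S3 eats S7 (level 3); other prey at levels: S6 1, S8 2, S5 3 → level 4.
S4 eats S3 (level 4); other prey at levels: S8 2, S7 3 → level 5.

Trophic level 5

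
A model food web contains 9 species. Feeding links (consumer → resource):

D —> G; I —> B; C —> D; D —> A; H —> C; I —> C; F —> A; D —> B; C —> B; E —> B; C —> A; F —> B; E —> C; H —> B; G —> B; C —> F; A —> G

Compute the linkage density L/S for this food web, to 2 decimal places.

L/S = 1.89

There are L = 17 links among S = 9 species.
L/S = 17/9 = 1.8889 ≈ 1.89.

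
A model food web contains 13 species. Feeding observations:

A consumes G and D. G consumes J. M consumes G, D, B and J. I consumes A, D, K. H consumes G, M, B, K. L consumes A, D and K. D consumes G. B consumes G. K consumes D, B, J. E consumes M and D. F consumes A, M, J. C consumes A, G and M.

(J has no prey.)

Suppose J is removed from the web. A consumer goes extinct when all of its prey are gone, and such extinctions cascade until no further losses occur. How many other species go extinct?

Remove J.
Round 1: G (all prey gone) → extinct.
Round 2: D (all prey gone), B (all prey gone) → extinct.
Round 3: M (all prey gone), K (all prey gone), A (all prey gone) → extinct.
Round 4: I (all prey gone), C (all prey gone), L (all prey gone), H (all prey gone), E (all prey gone), F (all prey gone) → extinct.
No further losses. Total secondary extinctions: 12.

12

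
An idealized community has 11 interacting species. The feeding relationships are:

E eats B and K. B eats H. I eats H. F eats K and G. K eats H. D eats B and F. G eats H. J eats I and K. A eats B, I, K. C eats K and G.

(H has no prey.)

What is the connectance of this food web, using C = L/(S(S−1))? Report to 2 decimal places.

The web has S = 11 species and L = 17 feeding links.
C = L / (S(S−1)) = 17 / 110 = 0.1545 ≈ 0.15.

C = 0.15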